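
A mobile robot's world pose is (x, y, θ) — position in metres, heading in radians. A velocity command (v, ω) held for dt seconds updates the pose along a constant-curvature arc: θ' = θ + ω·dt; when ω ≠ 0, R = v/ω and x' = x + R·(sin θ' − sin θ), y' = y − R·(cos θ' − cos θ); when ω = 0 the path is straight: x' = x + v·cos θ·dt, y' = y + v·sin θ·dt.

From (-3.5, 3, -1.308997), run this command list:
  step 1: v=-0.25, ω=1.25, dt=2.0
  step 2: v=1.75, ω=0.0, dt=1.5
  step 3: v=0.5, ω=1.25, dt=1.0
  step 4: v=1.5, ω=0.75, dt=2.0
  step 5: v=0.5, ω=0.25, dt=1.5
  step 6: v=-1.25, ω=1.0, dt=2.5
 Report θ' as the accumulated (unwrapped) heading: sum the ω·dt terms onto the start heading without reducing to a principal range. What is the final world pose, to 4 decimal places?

(-7.9417, 6.7170, 6.8160)

step 1: θ'=1.1910 (R=-0.2000) → pose (-3.8789, 3.0224, 1.1910)
step 2: θ'=1.1910 (straight) → pose (-2.9058, 5.4603, 1.1910)
step 3: θ'=2.4410 (R=0.4000) → pose (-3.0194, 5.9144, 2.4410)
step 4: θ'=3.9410 (R=2.0000) → pose (-5.7426, 5.7797, 3.9410)
step 5: θ'=4.3160 (R=2.0000) → pose (-6.1537, 5.1577, 4.3160)
step 6: θ'=6.8160 (R=-1.2500) → pose (-7.9417, 6.7170, 6.8160)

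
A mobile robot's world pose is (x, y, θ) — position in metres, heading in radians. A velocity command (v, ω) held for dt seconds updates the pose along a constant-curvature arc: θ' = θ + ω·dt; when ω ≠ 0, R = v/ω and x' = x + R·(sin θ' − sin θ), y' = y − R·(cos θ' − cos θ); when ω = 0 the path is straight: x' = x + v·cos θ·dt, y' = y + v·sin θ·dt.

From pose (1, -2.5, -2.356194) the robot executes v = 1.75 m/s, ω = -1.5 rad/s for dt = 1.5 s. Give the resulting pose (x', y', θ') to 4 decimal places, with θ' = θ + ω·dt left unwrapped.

(-0.9851, -1.7987, -4.6062)

θ' = -2.3562 + -1.5·1.5 = -4.6062
R = v/ω = 1.75/-1.5 = -1.1667
x' = 1 + -1.1667·(sin -4.6062 − sin -2.3562) = -0.9851
y' = -2.5 − -1.1667·(cos -4.6062 − cos -2.3562) = -1.7987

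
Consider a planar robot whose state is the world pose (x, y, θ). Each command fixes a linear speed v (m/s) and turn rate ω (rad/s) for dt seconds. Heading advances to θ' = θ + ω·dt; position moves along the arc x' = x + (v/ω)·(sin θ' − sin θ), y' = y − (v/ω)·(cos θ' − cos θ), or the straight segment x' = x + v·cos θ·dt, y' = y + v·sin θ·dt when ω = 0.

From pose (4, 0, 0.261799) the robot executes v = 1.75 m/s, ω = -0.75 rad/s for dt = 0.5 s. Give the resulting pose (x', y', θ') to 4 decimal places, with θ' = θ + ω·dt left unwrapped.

θ' = 0.2618 + -0.75·0.5 = -0.1132
R = v/ω = 1.75/-0.75 = -2.3333
x' = 4 + -2.3333·(sin -0.1132 − sin 0.2618) = 4.8675
y' = 0 − -2.3333·(cos -0.1132 − cos 0.2618) = 0.0646

(4.8675, 0.0646, -0.1132)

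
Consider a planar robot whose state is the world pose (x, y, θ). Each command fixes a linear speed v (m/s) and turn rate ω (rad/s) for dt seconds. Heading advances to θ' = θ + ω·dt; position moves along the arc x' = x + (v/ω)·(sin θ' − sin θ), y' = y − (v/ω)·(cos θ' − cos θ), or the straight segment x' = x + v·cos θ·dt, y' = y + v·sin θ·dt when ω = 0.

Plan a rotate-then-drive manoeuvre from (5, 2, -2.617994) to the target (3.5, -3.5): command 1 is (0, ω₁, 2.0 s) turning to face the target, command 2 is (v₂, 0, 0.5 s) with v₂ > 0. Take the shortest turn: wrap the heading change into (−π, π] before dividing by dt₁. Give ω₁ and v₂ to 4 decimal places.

ω₁ = 0.3905, v₂ = 11.4018

heading to target = atan2(-3.5−2, 3.5−5) = -1.8370
Δθ = wrap(-1.8370 − -2.6180) = 0.7809; ω₁ = Δθ/dt₁ = 0.3905
distance = √((3.5−5)² + (-3.5−2)²) = 5.7009; v₂ = distance/dt₂ = 11.4018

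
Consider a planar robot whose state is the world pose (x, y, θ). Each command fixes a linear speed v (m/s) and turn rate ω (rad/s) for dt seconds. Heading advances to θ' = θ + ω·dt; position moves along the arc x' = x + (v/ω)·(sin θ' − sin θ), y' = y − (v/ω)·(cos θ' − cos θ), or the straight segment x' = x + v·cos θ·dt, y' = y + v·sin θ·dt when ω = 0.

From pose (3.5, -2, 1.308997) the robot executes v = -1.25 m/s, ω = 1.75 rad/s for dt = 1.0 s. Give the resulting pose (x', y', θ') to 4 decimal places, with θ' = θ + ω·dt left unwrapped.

θ' = 1.3090 + 1.75·1.0 = 3.0590
R = v/ω = -1.25/1.75 = -0.7143
x' = 3.5 + -0.7143·(sin 3.0590 − sin 1.3090) = 4.1310
y' = -2 − -0.7143·(cos 3.0590 − cos 1.3090) = -2.8967

(4.1310, -2.8967, 3.0590)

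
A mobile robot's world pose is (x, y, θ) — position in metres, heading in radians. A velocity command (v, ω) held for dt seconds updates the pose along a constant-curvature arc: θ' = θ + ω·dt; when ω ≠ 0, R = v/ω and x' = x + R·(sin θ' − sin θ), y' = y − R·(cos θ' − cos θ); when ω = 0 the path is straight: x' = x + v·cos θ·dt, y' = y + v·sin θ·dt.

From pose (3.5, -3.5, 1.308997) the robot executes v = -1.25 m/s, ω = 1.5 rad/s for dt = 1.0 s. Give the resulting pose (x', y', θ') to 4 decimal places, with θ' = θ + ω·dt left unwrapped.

(4.0329, -4.5033, 2.8090)

θ' = 1.3090 + 1.5·1.0 = 2.8090
R = v/ω = -1.25/1.5 = -0.8333
x' = 3.5 + -0.8333·(sin 2.8090 − sin 1.3090) = 4.0329
y' = -3.5 − -0.8333·(cos 2.8090 − cos 1.3090) = -4.5033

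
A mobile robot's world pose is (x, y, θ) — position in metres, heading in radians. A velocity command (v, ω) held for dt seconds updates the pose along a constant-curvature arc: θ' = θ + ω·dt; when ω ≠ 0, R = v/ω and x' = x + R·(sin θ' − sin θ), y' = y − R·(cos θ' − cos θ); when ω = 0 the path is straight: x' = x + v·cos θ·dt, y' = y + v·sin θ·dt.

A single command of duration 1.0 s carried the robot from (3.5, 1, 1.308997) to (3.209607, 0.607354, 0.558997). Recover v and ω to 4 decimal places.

Δθ = 0.558997 − 1.308997 = -0.750000
ω = Δθ/dt = -0.750000/1.0 = -0.7500
R = −Δy/(cos θ' − cos θ) = 0.6667
v = R·ω = 0.6667·-0.7500 = -0.5000

v = -0.5000, ω = -0.7500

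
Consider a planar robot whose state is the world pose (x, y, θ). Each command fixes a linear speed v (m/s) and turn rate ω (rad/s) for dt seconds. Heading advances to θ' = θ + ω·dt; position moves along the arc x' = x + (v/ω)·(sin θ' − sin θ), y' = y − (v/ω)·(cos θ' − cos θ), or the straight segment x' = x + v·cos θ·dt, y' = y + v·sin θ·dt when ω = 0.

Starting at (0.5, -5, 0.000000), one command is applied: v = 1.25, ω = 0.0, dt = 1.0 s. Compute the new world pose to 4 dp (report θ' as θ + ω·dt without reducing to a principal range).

θ' = 0.0000 + 0.0·1.0 = 0.0000
ω = 0 → straight: x' = 0.5 + 1.25·cos(0.0000)·1.0 = 1.7500
y' = -5 + 1.25·sin(0.0000)·1.0 = -5.0000

(1.7500, -5.0000, 0.0000)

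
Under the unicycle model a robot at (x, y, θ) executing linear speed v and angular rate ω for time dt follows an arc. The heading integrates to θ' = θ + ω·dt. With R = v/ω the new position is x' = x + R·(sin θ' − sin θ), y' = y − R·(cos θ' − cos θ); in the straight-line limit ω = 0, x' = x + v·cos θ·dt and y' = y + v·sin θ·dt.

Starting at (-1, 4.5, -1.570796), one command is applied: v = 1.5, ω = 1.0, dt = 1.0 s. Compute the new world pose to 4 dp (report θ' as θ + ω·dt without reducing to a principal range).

θ' = -1.5708 + 1.0·1.0 = -0.5708
R = v/ω = 1.5/1.0 = 1.5000
x' = -1 + 1.5000·(sin -0.5708 − sin -1.5708) = -0.3105
y' = 4.5 − 1.5000·(cos -0.5708 − cos -1.5708) = 3.2378

(-0.3105, 3.2378, -0.5708)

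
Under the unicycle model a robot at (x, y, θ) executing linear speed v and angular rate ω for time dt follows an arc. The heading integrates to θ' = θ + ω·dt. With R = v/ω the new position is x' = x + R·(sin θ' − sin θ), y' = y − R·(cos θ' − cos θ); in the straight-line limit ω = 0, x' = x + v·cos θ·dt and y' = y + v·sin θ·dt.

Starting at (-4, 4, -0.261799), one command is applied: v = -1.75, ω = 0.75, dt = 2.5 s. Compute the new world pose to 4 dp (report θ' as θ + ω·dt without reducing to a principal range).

(-6.9351, 1.6473, 1.6132)

θ' = -0.2618 + 0.75·2.5 = 1.6132
R = v/ω = -1.75/0.75 = -2.3333
x' = -4 + -2.3333·(sin 1.6132 − sin -0.2618) = -6.9351
y' = 4 − -2.3333·(cos 1.6132 − cos -0.2618) = 1.6473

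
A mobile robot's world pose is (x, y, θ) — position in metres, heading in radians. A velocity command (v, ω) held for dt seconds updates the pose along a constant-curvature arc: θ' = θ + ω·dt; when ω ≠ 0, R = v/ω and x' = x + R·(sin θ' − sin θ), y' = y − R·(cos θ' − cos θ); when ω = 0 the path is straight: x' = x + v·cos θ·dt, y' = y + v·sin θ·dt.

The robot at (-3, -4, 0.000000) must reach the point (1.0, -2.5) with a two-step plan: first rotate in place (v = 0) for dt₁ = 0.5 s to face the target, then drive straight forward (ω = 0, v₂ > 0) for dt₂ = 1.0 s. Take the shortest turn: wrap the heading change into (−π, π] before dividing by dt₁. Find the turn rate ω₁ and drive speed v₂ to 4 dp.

heading to target = atan2(-2.5−-4, 1−-3) = 0.3588
Δθ = wrap(0.3588 − 0.0000) = 0.3588; ω₁ = Δθ/dt₁ = 0.7175
distance = √((1−-3)² + (-2.5−-4)²) = 4.2720; v₂ = distance/dt₂ = 4.2720

ω₁ = 0.7175, v₂ = 4.2720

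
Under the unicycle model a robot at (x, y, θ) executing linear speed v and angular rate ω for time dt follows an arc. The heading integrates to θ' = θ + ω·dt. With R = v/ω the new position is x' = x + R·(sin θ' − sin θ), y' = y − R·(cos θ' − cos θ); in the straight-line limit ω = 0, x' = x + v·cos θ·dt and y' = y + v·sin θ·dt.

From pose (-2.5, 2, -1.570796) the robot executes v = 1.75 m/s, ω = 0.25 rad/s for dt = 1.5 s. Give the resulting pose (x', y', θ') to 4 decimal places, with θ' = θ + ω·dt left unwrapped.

θ' = -1.5708 + 0.25·1.5 = -1.1958
R = v/ω = 1.75/0.25 = 7.0000
x' = -2.5 + 7.0000·(sin -1.1958 − sin -1.5708) = -2.0136
y' = 2 − 7.0000·(cos -1.1958 − cos -1.5708) = -0.5639

(-2.0136, -0.5639, -1.1958)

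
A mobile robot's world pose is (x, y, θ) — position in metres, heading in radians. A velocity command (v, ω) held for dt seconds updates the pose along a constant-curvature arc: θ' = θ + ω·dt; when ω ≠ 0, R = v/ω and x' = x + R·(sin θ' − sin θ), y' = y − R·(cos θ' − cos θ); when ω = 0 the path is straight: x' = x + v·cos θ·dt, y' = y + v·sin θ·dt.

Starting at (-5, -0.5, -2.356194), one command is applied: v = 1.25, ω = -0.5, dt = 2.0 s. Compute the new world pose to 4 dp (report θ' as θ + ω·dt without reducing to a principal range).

θ' = -2.3562 + -0.5·2.0 = -3.3562
R = v/ω = 1.25/-0.5 = -2.5000
x' = -5 + -2.5000·(sin -3.3562 − sin -2.3562) = -7.3002
y' = -0.5 − -2.5000·(cos -3.3562 − cos -2.3562) = -1.1749

(-7.3002, -1.1749, -3.3562)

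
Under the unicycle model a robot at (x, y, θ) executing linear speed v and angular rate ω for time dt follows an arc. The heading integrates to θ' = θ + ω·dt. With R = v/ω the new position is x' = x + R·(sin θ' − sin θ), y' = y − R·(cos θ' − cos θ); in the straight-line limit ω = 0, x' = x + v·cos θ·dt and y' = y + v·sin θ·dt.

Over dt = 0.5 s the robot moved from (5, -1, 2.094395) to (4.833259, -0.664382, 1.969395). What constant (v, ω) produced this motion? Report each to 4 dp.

v = 0.7500, ω = -0.2500

Δθ = 1.969395 − 2.094395 = -0.125000
ω = Δθ/dt = -0.125000/0.5 = -0.2500
R = −Δy/(cos θ' − cos θ) = -3.0000
v = R·ω = -3.0000·-0.2500 = 0.7500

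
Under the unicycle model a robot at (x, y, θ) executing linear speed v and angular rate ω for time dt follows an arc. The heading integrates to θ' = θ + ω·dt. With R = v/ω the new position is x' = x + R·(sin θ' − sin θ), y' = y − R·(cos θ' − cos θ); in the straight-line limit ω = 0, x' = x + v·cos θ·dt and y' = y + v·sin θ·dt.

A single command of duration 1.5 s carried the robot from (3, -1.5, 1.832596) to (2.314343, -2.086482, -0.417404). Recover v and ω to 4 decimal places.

v = -0.7500, ω = -1.5000

Δθ = -0.417404 − 1.832596 = -2.250000
ω = Δθ/dt = -2.250000/1.5 = -1.5000
R = Δx/(sin θ' − sin θ) = 0.5000
v = R·ω = 0.5000·-1.5000 = -0.7500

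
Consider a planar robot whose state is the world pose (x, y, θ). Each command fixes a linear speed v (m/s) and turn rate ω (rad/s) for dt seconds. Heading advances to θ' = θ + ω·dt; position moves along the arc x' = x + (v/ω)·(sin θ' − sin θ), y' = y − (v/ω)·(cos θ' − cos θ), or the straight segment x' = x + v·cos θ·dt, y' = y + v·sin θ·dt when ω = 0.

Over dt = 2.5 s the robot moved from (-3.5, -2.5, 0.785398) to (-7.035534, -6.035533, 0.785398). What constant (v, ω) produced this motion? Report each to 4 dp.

v = -2.0000, ω = 0.0000

Δθ = 0.785398 − 0.785398 = 0.000000
ω = Δθ/dt = 0.000000/2.5 = 0.0000
ω = 0 → v = (Δx·cos θ + Δy·sin θ)/dt = -2.0000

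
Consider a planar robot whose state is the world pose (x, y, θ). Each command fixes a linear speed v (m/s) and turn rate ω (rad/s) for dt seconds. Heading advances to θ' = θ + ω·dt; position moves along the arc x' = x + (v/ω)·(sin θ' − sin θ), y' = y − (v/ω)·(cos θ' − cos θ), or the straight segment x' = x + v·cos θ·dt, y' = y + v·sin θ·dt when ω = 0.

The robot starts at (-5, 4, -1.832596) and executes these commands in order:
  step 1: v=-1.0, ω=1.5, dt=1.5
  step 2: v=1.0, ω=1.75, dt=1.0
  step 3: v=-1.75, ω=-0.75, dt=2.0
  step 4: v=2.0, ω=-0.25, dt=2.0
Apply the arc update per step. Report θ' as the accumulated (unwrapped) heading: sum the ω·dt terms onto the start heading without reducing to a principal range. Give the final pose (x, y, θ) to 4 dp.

(-2.5406, 4.0865, 0.1674)

step 1: θ'=0.4174 (R=-0.6667) → pose (-5.9142, 4.7820, 0.4174)
step 2: θ'=2.1674 (R=0.5714) → pose (-5.6731, 5.6254, 2.1674)
step 3: θ'=0.6674 (R=2.3333) → pose (-6.1592, 2.4818, 0.6674)
step 4: θ'=0.1674 (R=-8.0000) → pose (-2.5406, 4.0865, 0.1674)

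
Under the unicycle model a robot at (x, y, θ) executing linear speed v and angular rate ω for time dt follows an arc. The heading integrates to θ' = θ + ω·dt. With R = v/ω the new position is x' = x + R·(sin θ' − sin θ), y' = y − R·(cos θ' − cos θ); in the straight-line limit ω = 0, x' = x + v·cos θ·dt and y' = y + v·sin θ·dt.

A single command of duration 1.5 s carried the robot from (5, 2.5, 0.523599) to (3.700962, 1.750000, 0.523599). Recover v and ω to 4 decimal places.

v = -1.0000, ω = 0.0000

Δθ = 0.523599 − 0.523599 = 0.000000
ω = Δθ/dt = 0.000000/1.5 = 0.0000
ω = 0 → v = (Δx·cos θ + Δy·sin θ)/dt = -1.0000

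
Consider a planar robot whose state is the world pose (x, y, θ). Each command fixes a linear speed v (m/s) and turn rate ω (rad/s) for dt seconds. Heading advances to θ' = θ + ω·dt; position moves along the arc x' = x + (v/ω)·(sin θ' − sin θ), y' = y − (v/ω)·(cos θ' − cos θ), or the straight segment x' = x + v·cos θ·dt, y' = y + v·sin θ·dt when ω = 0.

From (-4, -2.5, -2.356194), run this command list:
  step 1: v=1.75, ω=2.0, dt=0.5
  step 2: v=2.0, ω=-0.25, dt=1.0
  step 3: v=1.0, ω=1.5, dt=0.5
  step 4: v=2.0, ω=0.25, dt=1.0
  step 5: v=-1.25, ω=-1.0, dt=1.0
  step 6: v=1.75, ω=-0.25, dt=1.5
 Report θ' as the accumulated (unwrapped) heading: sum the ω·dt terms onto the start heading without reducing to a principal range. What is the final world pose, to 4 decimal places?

step 1: θ'=-1.3562 (R=0.8750) → pose (-4.2362, -3.3051, -1.3562)
step 2: θ'=-1.6062 (R=-8.0000) → pose (-4.0577, -5.2919, -1.6062)
step 3: θ'=-0.8562 (R=0.6667) → pose (-3.8950, -5.7523, -0.8562)
step 4: θ'=-0.6062 (R=8.0000) → pose (-2.4101, -7.0844, -0.6062)
step 5: θ'=-1.6062 (R=1.2500) → pose (-2.9472, -6.0128, -1.6062)
step 6: θ'=-1.9812 (R=-7.0000) → pose (-3.5241, -8.5579, -1.9812)

(-3.5241, -8.5579, -1.9812)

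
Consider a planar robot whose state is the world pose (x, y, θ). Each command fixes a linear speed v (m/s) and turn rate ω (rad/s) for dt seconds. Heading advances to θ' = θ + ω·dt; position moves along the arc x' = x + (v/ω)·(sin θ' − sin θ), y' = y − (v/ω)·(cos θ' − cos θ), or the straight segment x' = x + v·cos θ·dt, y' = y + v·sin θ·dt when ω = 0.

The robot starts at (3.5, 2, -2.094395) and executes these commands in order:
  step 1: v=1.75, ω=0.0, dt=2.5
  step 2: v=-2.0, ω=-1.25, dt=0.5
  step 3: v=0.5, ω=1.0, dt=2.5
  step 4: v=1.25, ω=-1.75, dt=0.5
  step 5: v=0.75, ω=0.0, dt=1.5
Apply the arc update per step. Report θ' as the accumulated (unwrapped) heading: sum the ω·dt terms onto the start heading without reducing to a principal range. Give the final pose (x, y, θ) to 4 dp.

step 1: θ'=-2.0944 (straight) → pose (1.3125, -1.7889, -2.0944)
step 2: θ'=-2.7194 (R=1.6000) → pose (2.0425, -1.1294, -2.7194)
step 3: θ'=-0.2194 (R=0.5000) → pose (2.1386, -2.0735, -0.2194)
step 4: θ'=-1.0944 (R=-0.7143) → pose (2.6179, -2.4431, -1.0944)
step 5: θ'=-1.0944 (straight) → pose (3.1338, -3.4428, -1.0944)

(3.1338, -3.4428, -1.0944)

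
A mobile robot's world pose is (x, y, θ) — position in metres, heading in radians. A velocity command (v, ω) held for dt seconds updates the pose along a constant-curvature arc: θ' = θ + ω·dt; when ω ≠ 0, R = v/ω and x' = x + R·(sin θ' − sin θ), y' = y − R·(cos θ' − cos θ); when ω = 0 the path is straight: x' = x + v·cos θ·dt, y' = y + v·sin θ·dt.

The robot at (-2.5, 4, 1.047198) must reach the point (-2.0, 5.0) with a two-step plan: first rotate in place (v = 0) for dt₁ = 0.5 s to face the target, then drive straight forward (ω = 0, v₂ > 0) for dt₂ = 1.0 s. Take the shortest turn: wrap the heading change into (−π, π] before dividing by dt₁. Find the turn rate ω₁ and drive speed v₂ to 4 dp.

heading to target = atan2(5−4, -2−-2.5) = 1.1071
Δθ = wrap(1.1071 − 1.0472) = 0.0600; ω₁ = Δθ/dt₁ = 0.1199
distance = √((-2−-2.5)² + (5−4)²) = 1.1180; v₂ = distance/dt₂ = 1.1180

ω₁ = 0.1199, v₂ = 1.1180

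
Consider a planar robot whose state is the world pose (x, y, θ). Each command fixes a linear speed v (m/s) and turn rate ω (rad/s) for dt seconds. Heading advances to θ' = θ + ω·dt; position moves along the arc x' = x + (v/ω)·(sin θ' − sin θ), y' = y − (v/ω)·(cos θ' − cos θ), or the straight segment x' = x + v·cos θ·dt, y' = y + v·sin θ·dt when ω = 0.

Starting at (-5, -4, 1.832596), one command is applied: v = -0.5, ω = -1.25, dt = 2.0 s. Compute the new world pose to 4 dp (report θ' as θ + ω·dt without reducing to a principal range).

θ' = 1.8326 + -1.25·2.0 = -0.6674
R = v/ω = -0.5/-1.25 = 0.4000
x' = -5 + 0.4000·(sin -0.6674 − sin 1.8326) = -5.6339
y' = -4 − 0.4000·(cos -0.6674 − cos 1.8326) = -4.4177

(-5.6339, -4.4177, -0.6674)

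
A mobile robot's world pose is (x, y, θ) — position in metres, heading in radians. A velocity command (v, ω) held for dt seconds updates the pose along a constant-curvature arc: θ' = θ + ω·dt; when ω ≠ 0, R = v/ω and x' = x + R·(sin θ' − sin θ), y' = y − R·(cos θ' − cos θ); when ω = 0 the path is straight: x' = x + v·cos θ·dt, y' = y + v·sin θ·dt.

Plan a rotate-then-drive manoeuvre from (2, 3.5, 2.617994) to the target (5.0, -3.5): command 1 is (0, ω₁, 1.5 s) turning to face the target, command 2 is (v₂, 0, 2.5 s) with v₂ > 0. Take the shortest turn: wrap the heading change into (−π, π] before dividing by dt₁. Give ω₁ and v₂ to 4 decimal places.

heading to target = atan2(-3.5−3.5, 5−2) = -1.1659
Δθ = wrap(-1.1659 − 2.6180) = 2.4993; ω₁ = Δθ/dt₁ = 1.6662
distance = √((5−2)² + (-3.5−3.5)²) = 7.6158; v₂ = distance/dt₂ = 3.0463

ω₁ = 1.6662, v₂ = 3.0463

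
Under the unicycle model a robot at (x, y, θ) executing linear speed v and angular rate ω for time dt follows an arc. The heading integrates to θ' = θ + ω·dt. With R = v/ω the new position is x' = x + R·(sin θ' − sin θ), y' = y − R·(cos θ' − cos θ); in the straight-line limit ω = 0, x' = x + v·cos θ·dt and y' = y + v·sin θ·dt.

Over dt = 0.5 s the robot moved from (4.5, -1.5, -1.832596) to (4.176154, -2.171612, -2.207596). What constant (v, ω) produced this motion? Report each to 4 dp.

v = 1.5000, ω = -0.7500

Δθ = -2.207596 − -1.832596 = -0.375000
ω = Δθ/dt = -0.375000/0.5 = -0.7500
R = −Δy/(cos θ' − cos θ) = -2.0000
v = R·ω = -2.0000·-0.7500 = 1.5000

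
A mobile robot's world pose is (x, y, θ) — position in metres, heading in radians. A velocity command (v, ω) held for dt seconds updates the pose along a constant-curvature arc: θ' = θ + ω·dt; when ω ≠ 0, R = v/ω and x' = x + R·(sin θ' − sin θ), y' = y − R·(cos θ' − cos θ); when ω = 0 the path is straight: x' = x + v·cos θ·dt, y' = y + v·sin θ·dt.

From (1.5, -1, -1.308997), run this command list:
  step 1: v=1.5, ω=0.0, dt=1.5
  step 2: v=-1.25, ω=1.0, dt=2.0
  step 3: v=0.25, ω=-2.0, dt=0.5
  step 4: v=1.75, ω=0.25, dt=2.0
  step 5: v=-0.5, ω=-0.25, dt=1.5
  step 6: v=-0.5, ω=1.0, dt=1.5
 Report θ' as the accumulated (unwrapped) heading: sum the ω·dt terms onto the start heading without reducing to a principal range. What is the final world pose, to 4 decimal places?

step 1: θ'=-1.3090 (straight) → pose (2.0823, -3.1733, -1.3090)
step 2: θ'=0.6910 (R=-1.2500) → pose (0.0783, -2.5336, 0.6910)
step 3: θ'=-0.3090 (R=-0.1250) → pose (0.1960, -2.5108, -0.3090)
step 4: θ'=0.1910 (R=7.0000) → pose (3.6536, -2.7151, 0.1910)
step 5: θ'=-0.1840 (R=2.0000) → pose (2.9080, -2.7177, -0.1840)
step 6: θ'=1.3160 (R=-0.5000) → pose (2.3327, -3.0832, 1.3160)

(2.3327, -3.0832, 1.3160)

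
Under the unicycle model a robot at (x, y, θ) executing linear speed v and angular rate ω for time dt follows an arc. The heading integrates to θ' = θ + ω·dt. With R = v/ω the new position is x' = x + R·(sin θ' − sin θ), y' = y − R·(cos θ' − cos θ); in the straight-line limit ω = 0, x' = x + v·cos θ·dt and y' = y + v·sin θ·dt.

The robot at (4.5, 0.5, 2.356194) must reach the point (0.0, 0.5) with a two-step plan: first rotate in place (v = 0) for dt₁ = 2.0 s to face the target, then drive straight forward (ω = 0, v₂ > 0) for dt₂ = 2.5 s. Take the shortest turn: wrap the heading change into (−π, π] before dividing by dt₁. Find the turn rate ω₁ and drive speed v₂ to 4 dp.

heading to target = atan2(0.5−0.5, 0−4.5) = 3.1416
Δθ = wrap(3.1416 − 2.3562) = 0.7854; ω₁ = Δθ/dt₁ = 0.3927
distance = √((0−4.5)² + (0.5−0.5)²) = 4.5000; v₂ = distance/dt₂ = 1.8000

ω₁ = 0.3927, v₂ = 1.8000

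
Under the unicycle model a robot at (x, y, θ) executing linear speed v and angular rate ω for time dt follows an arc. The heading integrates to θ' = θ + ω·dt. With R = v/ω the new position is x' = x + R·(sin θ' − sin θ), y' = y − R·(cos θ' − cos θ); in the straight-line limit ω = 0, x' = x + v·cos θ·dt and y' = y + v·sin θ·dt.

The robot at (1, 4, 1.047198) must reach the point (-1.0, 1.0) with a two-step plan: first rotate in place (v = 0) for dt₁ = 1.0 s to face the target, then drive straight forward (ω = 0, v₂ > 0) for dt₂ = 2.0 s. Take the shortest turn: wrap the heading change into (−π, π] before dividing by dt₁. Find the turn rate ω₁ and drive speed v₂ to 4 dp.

ω₁ = 3.0772, v₂ = 1.8028

heading to target = atan2(1−4, -1−1) = -2.1588
Δθ = wrap(-2.1588 − 1.0472) = 3.0772; ω₁ = Δθ/dt₁ = 3.0772
distance = √((-1−1)² + (1−4)²) = 3.6056; v₂ = distance/dt₂ = 1.8028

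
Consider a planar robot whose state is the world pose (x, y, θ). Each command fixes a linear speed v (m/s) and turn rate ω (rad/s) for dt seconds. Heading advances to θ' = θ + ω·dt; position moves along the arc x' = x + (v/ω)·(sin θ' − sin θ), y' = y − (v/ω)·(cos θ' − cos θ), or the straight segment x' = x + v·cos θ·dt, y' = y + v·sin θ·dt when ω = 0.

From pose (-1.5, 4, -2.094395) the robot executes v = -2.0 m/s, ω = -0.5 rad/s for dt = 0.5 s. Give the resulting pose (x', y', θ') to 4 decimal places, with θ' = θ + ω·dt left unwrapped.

(-0.8975, 4.7949, -2.3444)

θ' = -2.0944 + -0.5·0.5 = -2.3444
R = v/ω = -2.0/-0.5 = 4.0000
x' = -1.5 + 4.0000·(sin -2.3444 − sin -2.0944) = -0.8975
y' = 4 − 4.0000·(cos -2.3444 − cos -2.0944) = 4.7949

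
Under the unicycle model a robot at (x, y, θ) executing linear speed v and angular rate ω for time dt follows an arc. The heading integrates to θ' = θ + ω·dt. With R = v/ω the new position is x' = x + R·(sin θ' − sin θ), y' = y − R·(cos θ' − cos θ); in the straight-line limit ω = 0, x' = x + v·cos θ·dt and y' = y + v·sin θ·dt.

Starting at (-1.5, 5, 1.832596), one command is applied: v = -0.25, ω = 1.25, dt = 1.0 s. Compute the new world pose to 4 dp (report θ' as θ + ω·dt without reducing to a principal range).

θ' = 1.8326 + 1.25·1.0 = 3.0826
R = v/ω = -0.25/1.25 = -0.2000
x' = -1.5 + -0.2000·(sin 3.0826 − sin 1.8326) = -1.3186
y' = 5 − -0.2000·(cos 3.0826 − cos 1.8326) = 4.8521

(-1.3186, 4.8521, 3.0826)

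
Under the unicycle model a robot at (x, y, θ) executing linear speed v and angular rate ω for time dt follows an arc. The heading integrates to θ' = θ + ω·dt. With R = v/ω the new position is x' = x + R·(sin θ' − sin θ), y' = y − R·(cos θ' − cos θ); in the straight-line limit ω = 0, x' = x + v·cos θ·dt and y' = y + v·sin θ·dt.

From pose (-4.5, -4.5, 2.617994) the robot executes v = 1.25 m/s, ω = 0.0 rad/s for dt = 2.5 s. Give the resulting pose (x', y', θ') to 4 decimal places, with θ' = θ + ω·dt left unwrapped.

θ' = 2.6180 + 0.0·2.5 = 2.6180
ω = 0 → straight: x' = -4.5 + 1.25·cos(2.6180)·2.5 = -7.2063
y' = -4.5 + 1.25·sin(2.6180)·2.5 = -2.9375

(-7.2063, -2.9375, 2.6180)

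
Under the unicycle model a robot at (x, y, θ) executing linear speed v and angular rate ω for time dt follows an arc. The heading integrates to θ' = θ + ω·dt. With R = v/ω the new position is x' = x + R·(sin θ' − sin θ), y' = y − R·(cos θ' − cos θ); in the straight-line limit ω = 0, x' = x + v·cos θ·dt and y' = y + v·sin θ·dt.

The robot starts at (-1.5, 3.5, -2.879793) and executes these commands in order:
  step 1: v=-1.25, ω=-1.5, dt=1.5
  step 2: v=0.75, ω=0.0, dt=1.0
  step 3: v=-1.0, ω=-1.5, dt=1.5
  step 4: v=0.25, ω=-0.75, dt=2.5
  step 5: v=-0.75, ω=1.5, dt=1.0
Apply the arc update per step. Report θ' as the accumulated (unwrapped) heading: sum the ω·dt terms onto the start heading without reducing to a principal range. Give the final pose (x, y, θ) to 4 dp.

step 1: θ'=-5.1298 (R=0.8333) → pose (-0.5225, 2.3572, -5.1298)
step 2: θ'=-5.1298 (straight) → pose (-0.2185, 3.0428, -5.1298)
step 3: θ'=-7.3798 (R=0.6667) → pose (-1.4210, 3.0087, -7.3798)
step 4: θ'=-9.2548 (R=-0.3333) → pose (-1.6612, 2.5280, -9.2548)
step 5: θ'=-7.7548 (R=-0.5000) → pose (-1.2482, 3.0703, -7.7548)

(-1.2482, 3.0703, -7.7548)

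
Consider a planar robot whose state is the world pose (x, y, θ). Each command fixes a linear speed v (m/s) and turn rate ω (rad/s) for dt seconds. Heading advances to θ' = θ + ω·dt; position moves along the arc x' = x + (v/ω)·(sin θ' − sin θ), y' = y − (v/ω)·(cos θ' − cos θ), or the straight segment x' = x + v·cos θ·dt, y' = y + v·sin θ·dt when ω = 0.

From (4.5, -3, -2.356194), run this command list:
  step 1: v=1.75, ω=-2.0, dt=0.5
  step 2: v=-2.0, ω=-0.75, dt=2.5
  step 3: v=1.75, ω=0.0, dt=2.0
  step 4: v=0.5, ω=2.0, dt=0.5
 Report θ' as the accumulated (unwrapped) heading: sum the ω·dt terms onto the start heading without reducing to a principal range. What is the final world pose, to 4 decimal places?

step 1: θ'=-3.3562 (R=-0.8750) → pose (3.6949, -3.2362, -3.3562)
step 2: θ'=-5.2312 (R=2.6667) → pose (5.4428, -7.1640, -5.2312)
step 3: θ'=-5.2312 (straight) → pose (7.1783, -4.1245, -5.2312)
step 4: θ'=-4.2312 (R=0.2500) → pose (7.1828, -3.8848, -4.2312)

(7.1828, -3.8848, -4.2312)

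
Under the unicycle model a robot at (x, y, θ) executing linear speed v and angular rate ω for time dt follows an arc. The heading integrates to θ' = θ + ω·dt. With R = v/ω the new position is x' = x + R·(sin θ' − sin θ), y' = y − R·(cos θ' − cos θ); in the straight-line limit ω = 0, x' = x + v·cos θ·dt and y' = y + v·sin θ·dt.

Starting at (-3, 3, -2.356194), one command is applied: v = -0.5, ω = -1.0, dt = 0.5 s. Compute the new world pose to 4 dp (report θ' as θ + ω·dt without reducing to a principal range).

θ' = -2.3562 + -1.0·0.5 = -2.8562
R = v/ω = -0.5/-1.0 = 0.5000
x' = -3 + 0.5000·(sin -2.8562 − sin -2.3562) = -2.7872
y' = 3 − 0.5000·(cos -2.8562 − cos -2.3562) = 3.1262

(-2.7872, 3.1262, -2.8562)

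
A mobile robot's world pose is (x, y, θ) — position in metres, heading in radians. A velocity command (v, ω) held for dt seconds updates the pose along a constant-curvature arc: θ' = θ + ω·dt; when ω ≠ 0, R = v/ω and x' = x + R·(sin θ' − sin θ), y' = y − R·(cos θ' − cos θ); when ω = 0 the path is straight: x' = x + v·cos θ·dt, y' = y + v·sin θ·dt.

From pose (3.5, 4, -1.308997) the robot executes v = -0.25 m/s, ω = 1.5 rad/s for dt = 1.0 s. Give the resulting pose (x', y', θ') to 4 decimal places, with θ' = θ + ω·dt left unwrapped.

θ' = -1.3090 + 1.5·1.0 = 0.1910
R = v/ω = -0.25/1.5 = -0.1667
x' = 3.5 + -0.1667·(sin 0.1910 − sin -1.3090) = 3.3074
y' = 4 − -0.1667·(cos 0.1910 − cos -1.3090) = 4.1205

(3.3074, 4.1205, 0.1910)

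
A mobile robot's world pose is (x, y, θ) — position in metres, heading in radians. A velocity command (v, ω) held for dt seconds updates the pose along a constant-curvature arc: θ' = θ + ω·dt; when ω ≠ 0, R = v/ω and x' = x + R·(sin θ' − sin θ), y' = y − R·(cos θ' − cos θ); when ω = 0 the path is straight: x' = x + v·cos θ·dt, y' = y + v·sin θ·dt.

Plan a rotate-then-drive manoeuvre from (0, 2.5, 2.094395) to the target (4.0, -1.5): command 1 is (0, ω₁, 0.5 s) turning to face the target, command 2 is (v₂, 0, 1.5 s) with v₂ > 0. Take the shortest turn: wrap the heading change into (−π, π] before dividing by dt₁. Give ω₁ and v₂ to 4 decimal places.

ω₁ = -5.7596, v₂ = 3.7712

heading to target = atan2(-1.5−2.5, 4−0) = -0.7854
Δθ = wrap(-0.7854 − 2.0944) = -2.8798; ω₁ = Δθ/dt₁ = -5.7596
distance = √((4−0)² + (-1.5−2.5)²) = 5.6569; v₂ = distance/dt₂ = 3.7712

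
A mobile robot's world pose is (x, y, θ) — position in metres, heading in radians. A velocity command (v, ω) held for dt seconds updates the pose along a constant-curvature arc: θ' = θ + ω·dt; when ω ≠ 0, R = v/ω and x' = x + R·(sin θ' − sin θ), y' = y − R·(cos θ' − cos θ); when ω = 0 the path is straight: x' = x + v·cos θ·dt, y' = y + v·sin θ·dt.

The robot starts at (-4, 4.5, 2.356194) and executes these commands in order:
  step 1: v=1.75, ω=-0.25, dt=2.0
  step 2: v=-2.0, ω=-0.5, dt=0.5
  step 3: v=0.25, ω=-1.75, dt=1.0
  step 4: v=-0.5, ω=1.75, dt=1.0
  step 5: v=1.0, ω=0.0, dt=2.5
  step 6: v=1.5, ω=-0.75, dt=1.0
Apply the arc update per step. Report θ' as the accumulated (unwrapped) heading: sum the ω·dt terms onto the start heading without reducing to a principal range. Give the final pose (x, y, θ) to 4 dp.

(-5.3715, 10.2278, 0.8562)

step 1: θ'=1.8562 (R=-7.0000) → pose (-5.7671, 7.4790, 1.8562)
step 2: θ'=1.6062 (R=4.0000) → pose (-5.6078, 6.4944, 1.6062)
step 3: θ'=-0.1438 (R=-0.1429) → pose (-5.4446, 6.6408, -0.1438)
step 4: θ'=1.6062 (R=-0.2857) → pose (-5.7710, 6.3479, 1.6062)
step 5: θ'=1.6062 (straight) → pose (-5.8595, 8.8464, 1.6062)
step 6: θ'=0.8562 (R=-2.0000) → pose (-5.3715, 10.2278, 0.8562)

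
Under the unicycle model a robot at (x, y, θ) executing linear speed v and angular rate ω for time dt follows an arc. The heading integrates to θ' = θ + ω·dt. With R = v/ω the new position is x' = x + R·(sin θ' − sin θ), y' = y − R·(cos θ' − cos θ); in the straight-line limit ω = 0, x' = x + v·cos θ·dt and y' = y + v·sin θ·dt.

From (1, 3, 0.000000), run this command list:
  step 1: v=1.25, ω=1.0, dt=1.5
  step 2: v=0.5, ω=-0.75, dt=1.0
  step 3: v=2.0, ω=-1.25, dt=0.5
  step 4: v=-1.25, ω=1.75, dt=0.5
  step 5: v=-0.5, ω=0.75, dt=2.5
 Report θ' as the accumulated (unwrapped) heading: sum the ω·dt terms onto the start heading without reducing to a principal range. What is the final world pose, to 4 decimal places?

step 1: θ'=1.5000 (R=1.2500) → pose (2.2469, 4.1616, 1.5000)
step 2: θ'=0.7500 (R=-0.6667) → pose (2.4574, 4.6022, 0.7500)
step 3: θ'=0.1250 (R=-1.6000) → pose (3.3486, 5.0190, 0.1250)
step 4: θ'=1.0000 (R=-0.7143) → pose (2.8366, 4.6962, 1.0000)
step 5: θ'=2.8750 (R=-0.6667) → pose (3.2219, 3.6929, 2.8750)

(3.2219, 3.6929, 2.8750)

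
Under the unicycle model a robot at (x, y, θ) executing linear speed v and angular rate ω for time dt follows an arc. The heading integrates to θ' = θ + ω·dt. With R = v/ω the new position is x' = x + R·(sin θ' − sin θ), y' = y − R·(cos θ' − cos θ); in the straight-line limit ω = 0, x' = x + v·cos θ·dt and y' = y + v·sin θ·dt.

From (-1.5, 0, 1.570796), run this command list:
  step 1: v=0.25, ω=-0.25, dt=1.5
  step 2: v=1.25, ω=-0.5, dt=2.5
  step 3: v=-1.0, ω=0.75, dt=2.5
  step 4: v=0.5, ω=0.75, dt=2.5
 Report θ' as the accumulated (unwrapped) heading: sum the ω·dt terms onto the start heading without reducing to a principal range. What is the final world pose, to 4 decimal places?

(-1.3297, 0.6876, 3.6958)

step 1: θ'=1.1958 (R=-1.0000) → pose (-1.4305, 0.3663, 1.1958)
step 2: θ'=-0.0542 (R=-2.5000) → pose (1.0312, 1.9469, -0.0542)
step 3: θ'=1.8208 (R=-1.3333) → pose (-0.3329, 0.2857, 1.8208)
step 4: θ'=3.6958 (R=0.6667) → pose (-1.3297, 0.6876, 3.6958)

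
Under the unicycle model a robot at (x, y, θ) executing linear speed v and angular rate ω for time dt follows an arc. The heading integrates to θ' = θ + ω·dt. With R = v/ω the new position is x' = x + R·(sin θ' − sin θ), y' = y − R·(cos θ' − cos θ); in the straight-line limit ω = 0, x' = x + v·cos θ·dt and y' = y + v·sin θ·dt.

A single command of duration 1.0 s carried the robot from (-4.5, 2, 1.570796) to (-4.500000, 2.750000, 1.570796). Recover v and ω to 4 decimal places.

v = 0.7500, ω = 0.0000

Δθ = 1.570796 − 1.570796 = 0.000000
ω = Δθ/dt = 0.000000/1.0 = 0.0000
ω = 0 → v = (Δx·cos θ + Δy·sin θ)/dt = 0.7500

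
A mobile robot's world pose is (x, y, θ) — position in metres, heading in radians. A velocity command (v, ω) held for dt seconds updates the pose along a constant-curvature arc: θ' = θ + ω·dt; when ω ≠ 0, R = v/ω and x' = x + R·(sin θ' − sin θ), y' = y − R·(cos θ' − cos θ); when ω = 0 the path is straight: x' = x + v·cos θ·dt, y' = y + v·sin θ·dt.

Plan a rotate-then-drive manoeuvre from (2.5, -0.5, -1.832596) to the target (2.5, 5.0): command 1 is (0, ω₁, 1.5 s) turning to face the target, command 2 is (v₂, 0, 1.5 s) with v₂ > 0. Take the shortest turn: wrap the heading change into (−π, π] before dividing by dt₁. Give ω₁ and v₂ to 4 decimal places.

ω₁ = -1.9199, v₂ = 3.6667

heading to target = atan2(5−-0.5, 2.5−2.5) = 1.5708
Δθ = wrap(1.5708 − -1.8326) = -2.8798; ω₁ = Δθ/dt₁ = -1.9199
distance = √((2.5−2.5)² + (5−-0.5)²) = 5.5000; v₂ = distance/dt₂ = 3.6667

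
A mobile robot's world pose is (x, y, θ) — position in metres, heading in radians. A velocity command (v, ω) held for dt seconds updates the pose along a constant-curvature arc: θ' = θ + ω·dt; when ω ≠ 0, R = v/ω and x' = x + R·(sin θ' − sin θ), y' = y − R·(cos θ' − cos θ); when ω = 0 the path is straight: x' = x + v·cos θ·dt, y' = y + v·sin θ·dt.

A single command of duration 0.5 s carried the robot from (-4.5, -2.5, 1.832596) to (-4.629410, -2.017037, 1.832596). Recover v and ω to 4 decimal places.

Δθ = 1.832596 − 1.832596 = 0.000000
ω = Δθ/dt = 0.000000/0.5 = 0.0000
ω = 0 → v = (Δx·cos θ + Δy·sin θ)/dt = 1.0000

v = 1.0000, ω = 0.0000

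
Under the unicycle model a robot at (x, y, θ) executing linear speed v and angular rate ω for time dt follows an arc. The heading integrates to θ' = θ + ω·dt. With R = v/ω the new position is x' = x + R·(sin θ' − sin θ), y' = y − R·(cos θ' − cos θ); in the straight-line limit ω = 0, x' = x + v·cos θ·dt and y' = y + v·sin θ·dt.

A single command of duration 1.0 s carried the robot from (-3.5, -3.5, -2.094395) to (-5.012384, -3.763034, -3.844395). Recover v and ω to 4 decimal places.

Δθ = -3.844395 − -2.094395 = -1.750000
ω = Δθ/dt = -1.750000/1.0 = -1.7500
R = Δx/(sin θ' − sin θ) = -1.0000
v = R·ω = -1.0000·-1.7500 = 1.7500

v = 1.7500, ω = -1.7500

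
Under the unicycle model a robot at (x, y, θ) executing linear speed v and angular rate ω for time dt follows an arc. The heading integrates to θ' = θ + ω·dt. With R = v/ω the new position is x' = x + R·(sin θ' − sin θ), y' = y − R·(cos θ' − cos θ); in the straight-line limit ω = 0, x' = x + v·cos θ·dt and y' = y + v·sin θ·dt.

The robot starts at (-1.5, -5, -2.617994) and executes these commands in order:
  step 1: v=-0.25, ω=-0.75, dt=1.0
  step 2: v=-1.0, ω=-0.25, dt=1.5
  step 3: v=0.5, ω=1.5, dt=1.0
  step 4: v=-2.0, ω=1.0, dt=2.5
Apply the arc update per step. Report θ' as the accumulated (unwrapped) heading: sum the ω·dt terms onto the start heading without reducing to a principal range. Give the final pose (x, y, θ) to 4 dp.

(-2.4159, -2.4512, 0.2570)

step 1: θ'=-3.3680 (R=0.3333) → pose (-1.2585, -4.9638, -3.3680)
step 2: θ'=-3.7430 (R=4.0000) → pose (0.1068, -5.5636, -3.7430)
step 3: θ'=-2.2430 (R=0.3333) → pose (-0.3426, -5.6309, -2.2430)
step 4: θ'=0.2570 (R=-2.0000) → pose (-2.4159, -2.4512, 0.2570)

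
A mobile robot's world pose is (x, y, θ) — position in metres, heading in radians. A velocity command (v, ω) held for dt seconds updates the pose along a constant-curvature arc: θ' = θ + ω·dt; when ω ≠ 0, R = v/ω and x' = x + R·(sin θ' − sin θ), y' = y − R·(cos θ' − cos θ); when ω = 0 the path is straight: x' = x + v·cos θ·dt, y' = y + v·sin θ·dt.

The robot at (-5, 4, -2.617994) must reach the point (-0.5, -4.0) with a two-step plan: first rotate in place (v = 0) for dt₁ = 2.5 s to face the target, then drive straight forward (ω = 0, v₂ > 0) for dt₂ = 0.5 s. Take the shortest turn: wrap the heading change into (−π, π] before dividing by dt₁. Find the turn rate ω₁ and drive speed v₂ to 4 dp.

ω₁ = 0.6238, v₂ = 18.3576

heading to target = atan2(-4−4, -0.5−-5) = -1.0584
Δθ = wrap(-1.0584 − -2.6180) = 1.5596; ω₁ = Δθ/dt₁ = 0.6238
distance = √((-0.5−-5)² + (-4−4)²) = 9.1788; v₂ = distance/dt₂ = 18.3576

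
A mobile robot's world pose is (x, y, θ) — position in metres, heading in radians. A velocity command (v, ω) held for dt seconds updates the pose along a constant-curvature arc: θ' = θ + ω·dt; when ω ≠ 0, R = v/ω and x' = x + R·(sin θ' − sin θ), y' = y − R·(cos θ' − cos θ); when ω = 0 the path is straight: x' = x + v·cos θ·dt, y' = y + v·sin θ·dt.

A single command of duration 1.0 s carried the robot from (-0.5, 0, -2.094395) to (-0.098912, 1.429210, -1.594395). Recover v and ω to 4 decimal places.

v = -1.5000, ω = 0.5000

Δθ = -1.594395 − -2.094395 = 0.500000
ω = Δθ/dt = 0.500000/1.0 = 0.5000
R = −Δy/(cos θ' − cos θ) = -3.0000
v = R·ω = -3.0000·0.5000 = -1.5000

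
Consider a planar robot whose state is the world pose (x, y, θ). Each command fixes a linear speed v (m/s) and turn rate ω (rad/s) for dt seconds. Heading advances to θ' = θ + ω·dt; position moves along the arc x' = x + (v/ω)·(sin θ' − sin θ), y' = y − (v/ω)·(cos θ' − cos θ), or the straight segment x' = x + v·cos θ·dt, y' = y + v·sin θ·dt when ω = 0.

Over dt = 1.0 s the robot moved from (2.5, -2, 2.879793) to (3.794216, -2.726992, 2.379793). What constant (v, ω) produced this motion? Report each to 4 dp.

v = -1.5000, ω = -0.5000

Δθ = 2.379793 − 2.879793 = -0.500000
ω = Δθ/dt = -0.500000/1.0 = -0.5000
R = Δx/(sin θ' − sin θ) = 3.0000
v = R·ω = 3.0000·-0.5000 = -1.5000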